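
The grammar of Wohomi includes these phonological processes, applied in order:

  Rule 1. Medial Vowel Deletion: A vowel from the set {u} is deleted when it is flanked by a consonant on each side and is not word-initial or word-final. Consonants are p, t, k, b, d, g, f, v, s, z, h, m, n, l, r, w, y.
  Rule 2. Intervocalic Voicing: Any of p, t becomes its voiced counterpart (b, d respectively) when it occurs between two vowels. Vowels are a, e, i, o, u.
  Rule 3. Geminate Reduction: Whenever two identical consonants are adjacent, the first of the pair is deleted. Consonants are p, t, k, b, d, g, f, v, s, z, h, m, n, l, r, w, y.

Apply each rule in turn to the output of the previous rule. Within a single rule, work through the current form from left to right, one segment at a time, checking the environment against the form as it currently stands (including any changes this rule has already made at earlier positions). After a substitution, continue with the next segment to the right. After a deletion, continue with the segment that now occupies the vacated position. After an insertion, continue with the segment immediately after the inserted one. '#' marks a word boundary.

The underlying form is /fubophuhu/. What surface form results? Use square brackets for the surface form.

Rule 1 Medial Vowel Deletion: [fubophuhu] → [fbophhu]
Rule 2 Intervocalic Voicing: no change — [fbophhu]
Rule 3 Geminate Reduction: [fbophhu] → [fbophu]

[fbophu]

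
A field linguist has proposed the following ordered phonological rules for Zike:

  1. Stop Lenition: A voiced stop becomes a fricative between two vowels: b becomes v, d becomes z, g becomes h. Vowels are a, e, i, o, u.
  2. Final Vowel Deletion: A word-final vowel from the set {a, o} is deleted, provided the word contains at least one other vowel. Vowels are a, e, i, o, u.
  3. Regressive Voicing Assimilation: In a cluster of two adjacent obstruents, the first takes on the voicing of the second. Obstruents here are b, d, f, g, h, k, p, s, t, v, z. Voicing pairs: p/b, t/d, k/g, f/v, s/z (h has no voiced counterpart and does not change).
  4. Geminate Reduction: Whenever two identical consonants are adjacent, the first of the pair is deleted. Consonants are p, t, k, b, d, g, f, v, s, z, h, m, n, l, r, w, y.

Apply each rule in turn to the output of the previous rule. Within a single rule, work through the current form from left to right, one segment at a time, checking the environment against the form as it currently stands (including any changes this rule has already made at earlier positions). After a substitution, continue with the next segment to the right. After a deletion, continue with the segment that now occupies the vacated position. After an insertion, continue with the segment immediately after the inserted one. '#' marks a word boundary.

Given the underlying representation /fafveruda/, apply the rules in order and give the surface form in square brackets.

[faveruz]

1 Stop Lenition: [fafveruda] → [fafveruza]
2 Final Vowel Deletion: [fafveruza] → [fafveruz]
3 Regressive Voicing Assimilation: [fafveruz] → [favveruz]
4 Geminate Reduction: [favveruz] → [faveruz]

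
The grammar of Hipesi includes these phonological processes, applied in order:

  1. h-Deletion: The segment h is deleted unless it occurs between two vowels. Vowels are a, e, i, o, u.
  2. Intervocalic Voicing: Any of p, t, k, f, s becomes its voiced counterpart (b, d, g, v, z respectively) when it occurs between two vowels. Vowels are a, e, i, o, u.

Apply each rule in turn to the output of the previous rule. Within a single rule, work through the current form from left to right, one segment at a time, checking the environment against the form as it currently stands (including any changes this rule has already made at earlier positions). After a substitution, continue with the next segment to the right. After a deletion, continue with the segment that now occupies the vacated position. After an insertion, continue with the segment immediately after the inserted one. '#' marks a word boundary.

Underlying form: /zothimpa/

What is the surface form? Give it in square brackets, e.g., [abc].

1 h-Deletion: [zothimpa] → [zotimpa]
2 Intervocalic Voicing: [zotimpa] → [zodimpa]

[zodimpa]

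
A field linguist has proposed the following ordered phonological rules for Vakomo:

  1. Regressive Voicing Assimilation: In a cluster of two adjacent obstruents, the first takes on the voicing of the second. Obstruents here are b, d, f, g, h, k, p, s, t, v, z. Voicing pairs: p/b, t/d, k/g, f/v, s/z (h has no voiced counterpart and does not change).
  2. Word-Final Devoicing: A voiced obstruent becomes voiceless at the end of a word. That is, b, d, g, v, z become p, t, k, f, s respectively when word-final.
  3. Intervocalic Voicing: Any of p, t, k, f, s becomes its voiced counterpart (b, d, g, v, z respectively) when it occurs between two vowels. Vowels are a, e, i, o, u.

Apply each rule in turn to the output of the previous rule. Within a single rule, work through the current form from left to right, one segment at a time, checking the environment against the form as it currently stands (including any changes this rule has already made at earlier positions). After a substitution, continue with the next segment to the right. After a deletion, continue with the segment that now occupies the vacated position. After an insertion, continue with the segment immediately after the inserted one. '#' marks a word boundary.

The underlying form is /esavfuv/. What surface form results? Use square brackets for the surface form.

1 Regressive Voicing Assimilation: [esavfuv] → [esaffuv]
2 Word-Final Devoicing: [esaffuv] → [esaffuf]
3 Intervocalic Voicing: [esaffuf] → [ezaffuf]

[ezaffuf]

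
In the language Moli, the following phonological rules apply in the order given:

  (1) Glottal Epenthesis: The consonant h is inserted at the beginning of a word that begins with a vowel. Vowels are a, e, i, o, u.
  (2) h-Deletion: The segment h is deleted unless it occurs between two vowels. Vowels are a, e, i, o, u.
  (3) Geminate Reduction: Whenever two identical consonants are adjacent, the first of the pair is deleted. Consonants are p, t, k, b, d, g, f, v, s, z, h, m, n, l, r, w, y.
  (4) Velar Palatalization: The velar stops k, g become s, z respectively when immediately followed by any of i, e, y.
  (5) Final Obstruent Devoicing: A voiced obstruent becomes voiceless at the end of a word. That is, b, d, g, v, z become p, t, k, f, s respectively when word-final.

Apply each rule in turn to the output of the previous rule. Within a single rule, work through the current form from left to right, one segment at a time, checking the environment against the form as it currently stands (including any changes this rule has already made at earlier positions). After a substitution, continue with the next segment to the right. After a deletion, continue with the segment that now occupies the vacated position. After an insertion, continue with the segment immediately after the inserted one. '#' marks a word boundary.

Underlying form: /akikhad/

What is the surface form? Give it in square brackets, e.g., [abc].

[asikat]

(1) Glottal Epenthesis: [akikhad] → [hakikhad]
(2) h-Deletion: [hakikhad] → [akikad]
(3) Geminate Reduction: no change — [akikad]
(4) Velar Palatalization: [akikad] → [asikad]
(5) Final Obstruent Devoicing: [asikad] → [asikat]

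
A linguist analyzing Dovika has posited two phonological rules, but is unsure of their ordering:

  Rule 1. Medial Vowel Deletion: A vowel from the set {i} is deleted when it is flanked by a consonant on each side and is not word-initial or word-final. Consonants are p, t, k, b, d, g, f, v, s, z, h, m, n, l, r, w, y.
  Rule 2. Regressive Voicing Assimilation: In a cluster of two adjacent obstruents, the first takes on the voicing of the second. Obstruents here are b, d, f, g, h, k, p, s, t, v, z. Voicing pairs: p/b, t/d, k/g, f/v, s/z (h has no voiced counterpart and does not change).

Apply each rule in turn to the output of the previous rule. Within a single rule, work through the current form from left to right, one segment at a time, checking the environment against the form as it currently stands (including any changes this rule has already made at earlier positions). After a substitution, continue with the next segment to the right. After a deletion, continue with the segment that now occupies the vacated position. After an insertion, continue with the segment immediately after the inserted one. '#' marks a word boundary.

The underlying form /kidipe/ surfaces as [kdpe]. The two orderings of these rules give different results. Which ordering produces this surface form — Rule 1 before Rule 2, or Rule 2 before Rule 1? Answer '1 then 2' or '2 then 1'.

2 then 1

Order 1 then 2:
  1 Medial Vowel Deletion: [kidipe] → [kdpe]
  2 Regressive Voicing Assimilation: [kdpe] → [gtpe]
  result: [gtpe]
Order 2 then 1:
  2 Regressive Voicing Assimilation: no change — [kidipe]
  1 Medial Vowel Deletion: [kidipe] → [kdpe]
  result: [kdpe]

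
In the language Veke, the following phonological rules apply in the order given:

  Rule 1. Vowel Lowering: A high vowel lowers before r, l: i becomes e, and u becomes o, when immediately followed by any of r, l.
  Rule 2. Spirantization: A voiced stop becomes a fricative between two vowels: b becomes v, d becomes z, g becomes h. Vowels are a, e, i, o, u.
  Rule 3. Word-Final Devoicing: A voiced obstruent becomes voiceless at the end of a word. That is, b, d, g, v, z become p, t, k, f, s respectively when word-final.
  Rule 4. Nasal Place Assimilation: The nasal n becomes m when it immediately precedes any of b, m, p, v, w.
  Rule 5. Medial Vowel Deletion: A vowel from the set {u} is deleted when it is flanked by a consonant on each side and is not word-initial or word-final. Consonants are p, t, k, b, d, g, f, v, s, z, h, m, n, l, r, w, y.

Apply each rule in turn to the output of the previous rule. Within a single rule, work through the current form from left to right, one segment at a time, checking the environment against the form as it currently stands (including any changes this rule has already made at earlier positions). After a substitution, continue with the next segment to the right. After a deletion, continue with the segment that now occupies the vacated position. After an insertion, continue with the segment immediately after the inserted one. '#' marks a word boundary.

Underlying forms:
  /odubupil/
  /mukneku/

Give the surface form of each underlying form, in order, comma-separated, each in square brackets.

/odubupil/:
  Rule 1 Vowel Lowering: [odubupil] → [odubupel]
  Rule 2 Spirantization: [odubupel] → [ozuvupel]
  Rule 3 Word-Final Devoicing: no change — [ozuvupel]
  Rule 4 Nasal Place Assimilation: no change — [ozuvupel]
  Rule 5 Medial Vowel Deletion: [ozuvupel] → [ozvpel]
/mukneku/:
  Rule 1 Vowel Lowering: no change — [mukneku]
  Rule 2 Spirantization: no change — [mukneku]
  Rule 3 Word-Final Devoicing: no change — [mukneku]
  Rule 4 Nasal Place Assimilation: no change — [mukneku]
  Rule 5 Medial Vowel Deletion: [mukneku] → [mkneku]

[ozvpel], [mkneku]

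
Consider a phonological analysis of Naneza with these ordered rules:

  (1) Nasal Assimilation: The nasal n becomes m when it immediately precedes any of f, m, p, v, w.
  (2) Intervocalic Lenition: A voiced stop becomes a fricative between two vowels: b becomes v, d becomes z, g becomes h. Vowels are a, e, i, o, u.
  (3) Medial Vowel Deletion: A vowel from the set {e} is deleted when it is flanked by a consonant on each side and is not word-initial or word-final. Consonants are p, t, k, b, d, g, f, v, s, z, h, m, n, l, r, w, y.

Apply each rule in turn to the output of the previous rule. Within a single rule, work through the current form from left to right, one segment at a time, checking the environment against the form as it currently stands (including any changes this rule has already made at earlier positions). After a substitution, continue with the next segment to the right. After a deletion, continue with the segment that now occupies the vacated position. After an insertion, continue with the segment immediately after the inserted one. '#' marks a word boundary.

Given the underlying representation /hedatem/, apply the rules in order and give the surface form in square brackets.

[hzatm]

(1) Nasal Assimilation: no change — [hedatem]
(2) Intervocalic Lenition: [hedatem] → [hezatem]
(3) Medial Vowel Deletion: [hezatem] → [hzatm]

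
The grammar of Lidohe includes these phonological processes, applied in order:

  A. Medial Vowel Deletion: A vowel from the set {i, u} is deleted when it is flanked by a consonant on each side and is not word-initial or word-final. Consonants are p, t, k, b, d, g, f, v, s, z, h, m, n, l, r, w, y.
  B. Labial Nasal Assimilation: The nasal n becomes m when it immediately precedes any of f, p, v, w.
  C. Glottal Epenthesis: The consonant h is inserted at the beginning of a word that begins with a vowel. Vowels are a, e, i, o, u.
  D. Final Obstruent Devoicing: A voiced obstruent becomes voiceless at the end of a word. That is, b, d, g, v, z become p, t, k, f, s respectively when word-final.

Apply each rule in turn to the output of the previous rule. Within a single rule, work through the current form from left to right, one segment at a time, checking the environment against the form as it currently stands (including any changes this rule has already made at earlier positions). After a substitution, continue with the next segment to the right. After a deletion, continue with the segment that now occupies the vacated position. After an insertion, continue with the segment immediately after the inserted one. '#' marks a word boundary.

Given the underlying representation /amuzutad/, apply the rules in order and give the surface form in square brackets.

[hamztat]

A Medial Vowel Deletion: [amuzutad] → [amztad]
B Labial Nasal Assimilation: no change — [amztad]
C Glottal Epenthesis: [amztad] → [hamztad]
D Final Obstruent Devoicing: [hamztad] → [hamztat]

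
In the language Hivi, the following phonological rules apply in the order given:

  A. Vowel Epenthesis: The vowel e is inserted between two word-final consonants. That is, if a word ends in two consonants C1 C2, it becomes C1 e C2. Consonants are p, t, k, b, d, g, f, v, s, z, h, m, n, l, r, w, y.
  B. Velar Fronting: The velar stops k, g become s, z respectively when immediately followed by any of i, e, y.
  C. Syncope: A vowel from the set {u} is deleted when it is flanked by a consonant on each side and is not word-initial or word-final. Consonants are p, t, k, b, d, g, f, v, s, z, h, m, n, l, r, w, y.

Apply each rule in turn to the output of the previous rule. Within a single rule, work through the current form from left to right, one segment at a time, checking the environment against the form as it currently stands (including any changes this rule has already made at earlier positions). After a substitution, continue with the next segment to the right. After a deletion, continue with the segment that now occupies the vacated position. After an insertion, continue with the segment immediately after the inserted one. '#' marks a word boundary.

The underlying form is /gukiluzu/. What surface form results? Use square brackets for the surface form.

[gsilzu]

A Vowel Epenthesis: no change — [gukiluzu]
B Velar Fronting: [gukiluzu] → [gusiluzu]
C Syncope: [gusiluzu] → [gsilzu]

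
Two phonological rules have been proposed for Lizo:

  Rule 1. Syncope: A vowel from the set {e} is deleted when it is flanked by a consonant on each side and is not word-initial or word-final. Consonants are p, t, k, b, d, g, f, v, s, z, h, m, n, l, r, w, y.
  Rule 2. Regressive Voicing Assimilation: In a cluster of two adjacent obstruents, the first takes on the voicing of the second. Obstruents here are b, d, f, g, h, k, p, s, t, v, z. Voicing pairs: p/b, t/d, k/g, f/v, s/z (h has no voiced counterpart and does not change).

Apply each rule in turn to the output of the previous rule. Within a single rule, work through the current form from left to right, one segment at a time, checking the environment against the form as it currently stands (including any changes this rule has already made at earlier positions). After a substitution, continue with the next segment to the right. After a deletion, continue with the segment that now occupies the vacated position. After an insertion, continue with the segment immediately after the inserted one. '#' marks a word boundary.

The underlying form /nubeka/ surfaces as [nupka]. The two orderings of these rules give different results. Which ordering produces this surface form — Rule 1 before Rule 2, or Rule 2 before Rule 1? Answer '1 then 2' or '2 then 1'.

Order 1 then 2:
  1 Syncope: [nubeka] → [nubka]
  2 Regressive Voicing Assimilation: [nubka] → [nupka]
  result: [nupka]
Order 2 then 1:
  2 Regressive Voicing Assimilation: no change — [nubeka]
  1 Syncope: [nubeka] → [nubka]
  result: [nubka]

1 then 2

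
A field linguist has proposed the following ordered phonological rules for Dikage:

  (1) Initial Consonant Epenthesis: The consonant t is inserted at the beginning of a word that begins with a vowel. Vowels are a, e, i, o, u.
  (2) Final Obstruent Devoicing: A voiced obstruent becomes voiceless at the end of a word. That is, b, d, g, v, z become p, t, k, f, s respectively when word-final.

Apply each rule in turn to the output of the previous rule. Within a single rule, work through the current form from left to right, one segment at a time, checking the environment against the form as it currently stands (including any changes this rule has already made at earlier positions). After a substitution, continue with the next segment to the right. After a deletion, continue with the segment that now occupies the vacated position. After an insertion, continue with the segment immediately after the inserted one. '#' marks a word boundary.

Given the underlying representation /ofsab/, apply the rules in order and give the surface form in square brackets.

(1) Initial Consonant Epenthesis: [ofsab] → [tofsab]
(2) Final Obstruent Devoicing: [tofsab] → [tofsap]

[tofsap]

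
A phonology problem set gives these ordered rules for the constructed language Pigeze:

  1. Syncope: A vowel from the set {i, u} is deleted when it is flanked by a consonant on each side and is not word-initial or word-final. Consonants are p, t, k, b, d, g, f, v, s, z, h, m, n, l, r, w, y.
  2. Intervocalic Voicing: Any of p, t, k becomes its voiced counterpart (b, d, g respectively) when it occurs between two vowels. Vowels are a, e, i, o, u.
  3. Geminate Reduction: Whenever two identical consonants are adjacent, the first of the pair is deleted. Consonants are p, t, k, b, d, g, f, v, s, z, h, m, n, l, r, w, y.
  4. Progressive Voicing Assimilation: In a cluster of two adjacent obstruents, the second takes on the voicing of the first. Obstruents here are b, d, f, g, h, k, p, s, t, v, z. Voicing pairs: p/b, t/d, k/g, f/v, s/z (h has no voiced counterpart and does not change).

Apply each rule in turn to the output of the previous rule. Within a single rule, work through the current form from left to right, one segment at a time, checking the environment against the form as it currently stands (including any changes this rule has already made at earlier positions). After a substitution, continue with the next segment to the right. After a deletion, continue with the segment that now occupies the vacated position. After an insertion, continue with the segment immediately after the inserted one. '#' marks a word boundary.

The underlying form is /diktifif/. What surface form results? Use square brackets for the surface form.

[dgdv]

1 Syncope: [diktifif] → [dktff]
2 Intervocalic Voicing: no change — [dktff]
3 Geminate Reduction: [dktff] → [dktf]
4 Progressive Voicing Assimilation: [dktf] → [dgdv]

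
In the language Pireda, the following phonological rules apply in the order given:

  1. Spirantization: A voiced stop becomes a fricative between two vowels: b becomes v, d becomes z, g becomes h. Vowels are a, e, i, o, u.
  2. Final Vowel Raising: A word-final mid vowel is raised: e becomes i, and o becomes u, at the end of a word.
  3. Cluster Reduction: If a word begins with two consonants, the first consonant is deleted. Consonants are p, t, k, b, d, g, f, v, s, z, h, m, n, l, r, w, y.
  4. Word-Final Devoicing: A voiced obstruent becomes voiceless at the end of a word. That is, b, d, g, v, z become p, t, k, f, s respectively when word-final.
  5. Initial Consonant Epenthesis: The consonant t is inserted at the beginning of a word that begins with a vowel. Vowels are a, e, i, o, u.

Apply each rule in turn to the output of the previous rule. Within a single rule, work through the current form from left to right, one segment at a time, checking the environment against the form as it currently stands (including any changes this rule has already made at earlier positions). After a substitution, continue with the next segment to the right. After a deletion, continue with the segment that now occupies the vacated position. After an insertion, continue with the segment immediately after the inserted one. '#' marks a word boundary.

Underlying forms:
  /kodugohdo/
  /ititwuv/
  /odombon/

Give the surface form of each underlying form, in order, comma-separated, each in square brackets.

/kodugohdo/:
  1 Spirantization: [kodugohdo] → [kozuhohdo]
  2 Final Vowel Raising: [kozuhohdo] → [kozuhohdu]
  3 Cluster Reduction: no change — [kozuhohdu]
  4 Word-Final Devoicing: no change — [kozuhohdu]
  5 Initial Consonant Epenthesis: no change — [kozuhohdu]
/ititwuv/:
  1 Spirantization: no change — [ititwuv]
  2 Final Vowel Raising: no change — [ititwuv]
  3 Cluster Reduction: no change — [ititwuv]
  4 Word-Final Devoicing: [ititwuv] → [ititwuf]
  5 Initial Consonant Epenthesis: [ititwuf] → [tititwuf]
/odombon/:
  1 Spirantization: [odombon] → [ozombon]
  2 Final Vowel Raising: no change — [ozombon]
  3 Cluster Reduction: no change — [ozombon]
  4 Word-Final Devoicing: no change — [ozombon]
  5 Initial Consonant Epenthesis: [ozombon] → [tozombon]

[kozuhohdu], [tititwuf], [tozombon]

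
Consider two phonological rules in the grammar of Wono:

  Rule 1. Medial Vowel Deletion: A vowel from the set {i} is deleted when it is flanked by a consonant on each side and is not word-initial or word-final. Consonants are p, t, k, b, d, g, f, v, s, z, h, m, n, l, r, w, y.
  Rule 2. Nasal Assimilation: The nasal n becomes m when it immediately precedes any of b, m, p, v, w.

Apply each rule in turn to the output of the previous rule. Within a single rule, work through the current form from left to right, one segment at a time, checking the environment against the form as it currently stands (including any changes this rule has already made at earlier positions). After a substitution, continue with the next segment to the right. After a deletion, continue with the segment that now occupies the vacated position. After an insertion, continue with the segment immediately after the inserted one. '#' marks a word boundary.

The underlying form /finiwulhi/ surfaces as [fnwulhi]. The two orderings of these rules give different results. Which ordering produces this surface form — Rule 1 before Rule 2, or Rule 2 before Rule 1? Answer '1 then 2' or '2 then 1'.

2 then 1

Order 1 then 2:
  1 Medial Vowel Deletion: [finiwulhi] → [fnwulhi]
  2 Nasal Assimilation: [fnwulhi] → [fmwulhi]
  result: [fmwulhi]
Order 2 then 1:
  2 Nasal Assimilation: no change — [finiwulhi]
  1 Medial Vowel Deletion: [finiwulhi] → [fnwulhi]
  result: [fnwulhi]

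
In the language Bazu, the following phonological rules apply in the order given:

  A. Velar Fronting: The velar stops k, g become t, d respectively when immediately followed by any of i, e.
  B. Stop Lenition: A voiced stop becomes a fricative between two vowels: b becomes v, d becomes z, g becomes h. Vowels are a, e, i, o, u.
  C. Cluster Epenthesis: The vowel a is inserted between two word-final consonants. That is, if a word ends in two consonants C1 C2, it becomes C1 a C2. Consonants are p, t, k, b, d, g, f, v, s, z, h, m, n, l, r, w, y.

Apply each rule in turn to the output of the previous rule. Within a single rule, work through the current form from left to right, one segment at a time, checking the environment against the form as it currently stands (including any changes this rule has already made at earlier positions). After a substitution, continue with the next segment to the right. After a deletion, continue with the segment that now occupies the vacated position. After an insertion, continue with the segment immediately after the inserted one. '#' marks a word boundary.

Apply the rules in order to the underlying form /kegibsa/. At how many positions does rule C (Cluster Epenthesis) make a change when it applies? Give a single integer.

0

A Velar Fronting: [kegibsa] → [tedibsa]
B Stop Lenition: [tedibsa] → [tezibsa]
C Cluster Epenthesis: no change — [tezibsa]
Rule C changed 0 position(s).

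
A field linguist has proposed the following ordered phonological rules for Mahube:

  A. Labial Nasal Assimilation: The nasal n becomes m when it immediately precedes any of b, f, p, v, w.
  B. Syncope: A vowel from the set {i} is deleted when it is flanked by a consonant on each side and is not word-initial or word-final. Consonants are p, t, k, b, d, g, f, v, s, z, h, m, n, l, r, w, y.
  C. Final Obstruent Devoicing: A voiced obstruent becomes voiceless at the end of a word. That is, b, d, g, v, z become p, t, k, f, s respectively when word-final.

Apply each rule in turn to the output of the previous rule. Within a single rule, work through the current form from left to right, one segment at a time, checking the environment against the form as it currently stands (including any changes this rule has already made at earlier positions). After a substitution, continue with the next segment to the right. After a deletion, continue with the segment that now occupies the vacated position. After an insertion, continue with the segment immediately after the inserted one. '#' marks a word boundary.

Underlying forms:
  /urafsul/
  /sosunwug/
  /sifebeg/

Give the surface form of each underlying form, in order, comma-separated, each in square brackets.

[urafsul], [sosumwuk], [sfebek]

/urafsul/:
  A Labial Nasal Assimilation: no change — [urafsul]
  B Syncope: no change — [urafsul]
  C Final Obstruent Devoicing: no change — [urafsul]
/sosunwug/:
  A Labial Nasal Assimilation: [sosunwug] → [sosumwug]
  B Syncope: no change — [sosumwug]
  C Final Obstruent Devoicing: [sosumwug] → [sosumwuk]
/sifebeg/:
  A Labial Nasal Assimilation: no change — [sifebeg]
  B Syncope: [sifebeg] → [sfebeg]
  C Final Obstruent Devoicing: [sfebeg] → [sfebek]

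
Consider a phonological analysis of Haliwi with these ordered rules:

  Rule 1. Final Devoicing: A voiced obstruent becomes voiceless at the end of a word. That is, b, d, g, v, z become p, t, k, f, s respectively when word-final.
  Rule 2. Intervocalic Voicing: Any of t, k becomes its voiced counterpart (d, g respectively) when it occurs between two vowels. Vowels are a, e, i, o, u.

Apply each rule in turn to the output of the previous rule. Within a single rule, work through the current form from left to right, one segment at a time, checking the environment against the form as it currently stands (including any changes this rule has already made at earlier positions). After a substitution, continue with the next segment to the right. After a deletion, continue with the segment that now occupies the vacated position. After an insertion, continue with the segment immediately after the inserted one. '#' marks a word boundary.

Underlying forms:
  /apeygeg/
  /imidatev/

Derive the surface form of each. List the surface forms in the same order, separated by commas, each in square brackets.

/apeygeg/:
  Rule 1 Final Devoicing: [apeygeg] → [apeygek]
  Rule 2 Intervocalic Voicing: no change — [apeygek]
/imidatev/:
  Rule 1 Final Devoicing: [imidatev] → [imidatef]
  Rule 2 Intervocalic Voicing: [imidatef] → [imidadef]

[apeygek], [imidadef]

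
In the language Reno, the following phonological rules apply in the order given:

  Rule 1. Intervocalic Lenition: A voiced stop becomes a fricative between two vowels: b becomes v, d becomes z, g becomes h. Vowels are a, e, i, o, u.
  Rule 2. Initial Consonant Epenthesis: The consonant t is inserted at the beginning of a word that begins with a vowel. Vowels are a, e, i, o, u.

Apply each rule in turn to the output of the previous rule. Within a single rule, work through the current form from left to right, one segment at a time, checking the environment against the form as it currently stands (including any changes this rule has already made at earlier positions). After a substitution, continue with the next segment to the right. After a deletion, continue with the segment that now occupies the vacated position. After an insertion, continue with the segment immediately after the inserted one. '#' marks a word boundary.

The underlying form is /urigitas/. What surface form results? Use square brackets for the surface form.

Rule 1 Intervocalic Lenition: [urigitas] → [urihitas]
Rule 2 Initial Consonant Epenthesis: [urihitas] → [turihitas]

[turihitas]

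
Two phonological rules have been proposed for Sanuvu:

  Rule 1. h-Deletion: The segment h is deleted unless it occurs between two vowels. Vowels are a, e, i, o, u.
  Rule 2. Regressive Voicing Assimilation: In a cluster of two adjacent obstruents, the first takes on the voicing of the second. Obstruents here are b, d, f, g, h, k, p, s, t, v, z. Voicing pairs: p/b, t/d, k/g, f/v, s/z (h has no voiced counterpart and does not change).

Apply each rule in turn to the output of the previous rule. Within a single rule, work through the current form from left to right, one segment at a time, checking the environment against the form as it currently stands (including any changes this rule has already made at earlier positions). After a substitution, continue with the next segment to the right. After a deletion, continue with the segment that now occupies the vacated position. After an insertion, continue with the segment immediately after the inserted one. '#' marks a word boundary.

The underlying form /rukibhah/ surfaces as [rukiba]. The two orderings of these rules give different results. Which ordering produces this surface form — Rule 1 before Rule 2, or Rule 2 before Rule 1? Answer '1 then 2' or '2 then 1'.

Order 1 then 2:
  1 h-Deletion: [rukibhah] → [rukiba]
  2 Regressive Voicing Assimilation: no change — [rukiba]
  result: [rukiba]
Order 2 then 1:
  2 Regressive Voicing Assimilation: [rukibhah] → [rukiphah]
  1 h-Deletion: [rukiphah] → [rukipa]
  result: [rukipa]

1 then 2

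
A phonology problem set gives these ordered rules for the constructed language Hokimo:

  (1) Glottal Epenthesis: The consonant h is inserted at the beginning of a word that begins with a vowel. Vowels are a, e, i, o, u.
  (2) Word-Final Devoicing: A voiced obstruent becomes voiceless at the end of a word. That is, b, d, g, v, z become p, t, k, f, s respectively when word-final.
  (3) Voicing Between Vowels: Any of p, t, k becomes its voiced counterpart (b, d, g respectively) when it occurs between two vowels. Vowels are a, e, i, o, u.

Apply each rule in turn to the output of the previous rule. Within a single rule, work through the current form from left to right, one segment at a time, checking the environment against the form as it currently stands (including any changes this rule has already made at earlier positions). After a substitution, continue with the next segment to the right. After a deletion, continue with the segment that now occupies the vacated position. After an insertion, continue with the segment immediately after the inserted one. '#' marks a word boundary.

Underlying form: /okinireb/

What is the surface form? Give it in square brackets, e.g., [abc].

[hoginirep]

(1) Glottal Epenthesis: [okinireb] → [hokinireb]
(2) Word-Final Devoicing: [hokinireb] → [hokinirep]
(3) Voicing Between Vowels: [hokinirep] → [hoginirep]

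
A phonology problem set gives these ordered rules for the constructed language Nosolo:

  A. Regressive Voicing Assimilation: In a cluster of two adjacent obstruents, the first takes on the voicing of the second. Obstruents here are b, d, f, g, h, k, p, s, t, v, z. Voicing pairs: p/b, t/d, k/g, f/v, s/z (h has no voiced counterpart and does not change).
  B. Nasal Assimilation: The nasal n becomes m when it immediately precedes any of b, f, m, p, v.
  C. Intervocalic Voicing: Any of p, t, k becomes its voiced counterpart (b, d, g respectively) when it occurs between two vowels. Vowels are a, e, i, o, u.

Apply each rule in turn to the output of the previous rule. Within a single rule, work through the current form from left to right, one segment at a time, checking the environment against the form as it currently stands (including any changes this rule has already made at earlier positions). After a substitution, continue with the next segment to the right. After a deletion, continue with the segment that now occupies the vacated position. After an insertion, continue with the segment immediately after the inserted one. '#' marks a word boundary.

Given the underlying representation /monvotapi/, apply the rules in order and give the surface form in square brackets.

A Regressive Voicing Assimilation: no change — [monvotapi]
B Nasal Assimilation: [monvotapi] → [momvotapi]
C Intervocalic Voicing: [momvotapi] → [momvodabi]

[momvodabi]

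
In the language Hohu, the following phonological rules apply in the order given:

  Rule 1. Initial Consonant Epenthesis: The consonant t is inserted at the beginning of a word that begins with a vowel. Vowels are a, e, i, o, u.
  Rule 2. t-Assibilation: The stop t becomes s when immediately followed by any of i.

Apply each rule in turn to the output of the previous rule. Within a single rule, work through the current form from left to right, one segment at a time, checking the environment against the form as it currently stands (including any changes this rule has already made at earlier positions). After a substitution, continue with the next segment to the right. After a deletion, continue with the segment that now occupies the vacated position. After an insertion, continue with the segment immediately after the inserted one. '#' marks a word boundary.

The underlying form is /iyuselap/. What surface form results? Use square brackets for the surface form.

[siyuselap]

Rule 1 Initial Consonant Epenthesis: [iyuselap] → [tiyuselap]
Rule 2 t-Assibilation: [tiyuselap] → [siyuselap]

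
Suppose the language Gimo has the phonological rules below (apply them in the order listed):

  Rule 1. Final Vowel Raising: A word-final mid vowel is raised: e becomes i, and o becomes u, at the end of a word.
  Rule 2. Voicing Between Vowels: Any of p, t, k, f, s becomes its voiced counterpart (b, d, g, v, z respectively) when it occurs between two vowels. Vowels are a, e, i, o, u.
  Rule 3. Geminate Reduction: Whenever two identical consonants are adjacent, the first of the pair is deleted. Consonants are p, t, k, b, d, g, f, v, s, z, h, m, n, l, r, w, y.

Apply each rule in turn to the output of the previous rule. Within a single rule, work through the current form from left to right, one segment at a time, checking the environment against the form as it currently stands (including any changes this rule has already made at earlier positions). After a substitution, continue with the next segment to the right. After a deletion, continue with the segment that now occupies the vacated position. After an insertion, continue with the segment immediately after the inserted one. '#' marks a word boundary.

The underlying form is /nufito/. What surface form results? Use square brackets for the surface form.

Rule 1 Final Vowel Raising: [nufito] → [nufitu]
Rule 2 Voicing Between Vowels: [nufitu] → [nuvidu]
Rule 3 Geminate Reduction: no change — [nuvidu]

[nuvidu]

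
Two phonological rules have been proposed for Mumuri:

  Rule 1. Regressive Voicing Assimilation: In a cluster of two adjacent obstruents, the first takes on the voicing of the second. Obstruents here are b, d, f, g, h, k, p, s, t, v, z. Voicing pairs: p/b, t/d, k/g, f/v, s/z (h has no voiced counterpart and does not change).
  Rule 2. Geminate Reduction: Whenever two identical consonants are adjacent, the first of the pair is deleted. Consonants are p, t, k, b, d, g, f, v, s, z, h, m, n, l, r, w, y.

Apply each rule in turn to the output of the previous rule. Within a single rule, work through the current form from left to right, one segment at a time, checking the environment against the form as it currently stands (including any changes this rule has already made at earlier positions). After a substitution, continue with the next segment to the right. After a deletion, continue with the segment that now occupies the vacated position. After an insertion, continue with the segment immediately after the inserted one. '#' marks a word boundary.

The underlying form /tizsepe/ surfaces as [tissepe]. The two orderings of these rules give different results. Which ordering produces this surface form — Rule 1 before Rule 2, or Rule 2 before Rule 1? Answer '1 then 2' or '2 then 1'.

2 then 1

Order 1 then 2:
  1 Regressive Voicing Assimilation: [tizsepe] → [tissepe]
  2 Geminate Reduction: [tissepe] → [tisepe]
  result: [tisepe]
Order 2 then 1:
  2 Geminate Reduction: no change — [tizsepe]
  1 Regressive Voicing Assimilation: [tizsepe] → [tissepe]
  result: [tissepe]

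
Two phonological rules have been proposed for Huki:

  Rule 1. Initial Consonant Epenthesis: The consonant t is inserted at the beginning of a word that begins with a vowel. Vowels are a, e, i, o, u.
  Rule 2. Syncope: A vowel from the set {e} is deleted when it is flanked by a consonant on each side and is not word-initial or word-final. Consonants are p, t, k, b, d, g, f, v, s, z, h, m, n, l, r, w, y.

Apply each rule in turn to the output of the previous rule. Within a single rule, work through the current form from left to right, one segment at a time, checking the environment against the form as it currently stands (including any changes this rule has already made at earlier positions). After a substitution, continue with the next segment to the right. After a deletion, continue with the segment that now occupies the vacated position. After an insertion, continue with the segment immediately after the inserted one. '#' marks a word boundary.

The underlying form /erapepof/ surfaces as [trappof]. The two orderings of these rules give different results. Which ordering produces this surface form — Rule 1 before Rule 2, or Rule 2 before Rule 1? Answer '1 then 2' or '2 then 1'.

Order 1 then 2:
  1 Initial Consonant Epenthesis: [erapepof] → [terapepof]
  2 Syncope: [terapepof] → [trappof]
  result: [trappof]
Order 2 then 1:
  2 Syncope: [erapepof] → [erappof]
  1 Initial Consonant Epenthesis: [erappof] → [terappof]
  result: [terappof]

1 then 2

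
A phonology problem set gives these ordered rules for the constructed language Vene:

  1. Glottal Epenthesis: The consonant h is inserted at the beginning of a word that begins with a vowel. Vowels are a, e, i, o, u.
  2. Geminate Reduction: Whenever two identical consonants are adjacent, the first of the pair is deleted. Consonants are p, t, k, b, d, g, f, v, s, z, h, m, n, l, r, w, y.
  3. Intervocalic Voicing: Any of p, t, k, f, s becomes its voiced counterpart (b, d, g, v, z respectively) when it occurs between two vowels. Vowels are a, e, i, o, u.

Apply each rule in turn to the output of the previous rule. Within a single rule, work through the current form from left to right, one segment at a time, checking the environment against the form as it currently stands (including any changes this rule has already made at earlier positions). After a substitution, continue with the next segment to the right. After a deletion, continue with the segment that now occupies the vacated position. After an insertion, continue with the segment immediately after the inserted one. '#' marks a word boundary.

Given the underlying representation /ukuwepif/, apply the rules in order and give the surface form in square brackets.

1 Glottal Epenthesis: [ukuwepif] → [hukuwepif]
2 Geminate Reduction: no change — [hukuwepif]
3 Intervocalic Voicing: [hukuwepif] → [huguwebif]

[huguwebif]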